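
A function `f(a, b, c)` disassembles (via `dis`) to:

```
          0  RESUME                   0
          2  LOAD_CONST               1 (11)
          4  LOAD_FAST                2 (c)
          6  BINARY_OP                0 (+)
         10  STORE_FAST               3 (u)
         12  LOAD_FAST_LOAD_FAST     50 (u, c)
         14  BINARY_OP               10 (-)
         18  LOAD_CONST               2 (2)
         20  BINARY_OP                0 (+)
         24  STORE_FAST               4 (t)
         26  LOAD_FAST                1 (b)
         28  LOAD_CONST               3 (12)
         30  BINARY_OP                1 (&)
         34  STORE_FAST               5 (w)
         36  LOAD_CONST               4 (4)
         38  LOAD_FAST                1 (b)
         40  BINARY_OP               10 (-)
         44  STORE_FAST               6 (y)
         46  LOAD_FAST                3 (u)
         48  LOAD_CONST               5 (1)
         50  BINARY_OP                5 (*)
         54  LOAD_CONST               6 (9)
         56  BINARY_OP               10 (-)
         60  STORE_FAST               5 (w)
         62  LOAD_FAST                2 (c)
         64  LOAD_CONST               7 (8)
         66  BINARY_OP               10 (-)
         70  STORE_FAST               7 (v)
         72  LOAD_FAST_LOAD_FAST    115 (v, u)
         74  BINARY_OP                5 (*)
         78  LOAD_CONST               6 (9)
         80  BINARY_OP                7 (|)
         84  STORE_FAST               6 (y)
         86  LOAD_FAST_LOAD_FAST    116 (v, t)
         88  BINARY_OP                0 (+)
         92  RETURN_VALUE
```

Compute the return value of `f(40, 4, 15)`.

LOAD_CONST → push 11. Stack: [11]
LOAD_FAST c → push 15. Stack: [11, 15]
BINARY_OP + → 11 + 15 = 26. Stack: [26]
STORE_FAST u → u=26. Stack: []
LOAD_FAST_LOAD_FAST u,c → push 26,15. Stack: [26, 15]
BINARY_OP - → 26 - 15 = 11. Stack: [11]
LOAD_CONST → push 2. Stack: [11, 2]
BINARY_OP + → 11 + 2 = 13. Stack: [13]
STORE_FAST t → t=13. Stack: []
LOAD_FAST b → push 4. Stack: [4]
LOAD_CONST → push 12. Stack: [4, 12]
BINARY_OP & → 4 & 12 = 4. Stack: [4]
STORE_FAST w → w=4. Stack: []
LOAD_CONST → push 4. Stack: [4]
LOAD_FAST b → push 4. Stack: [4, 4]
BINARY_OP - → 4 - 4 = 0. Stack: [0]
STORE_FAST y → y=0. Stack: []
LOAD_FAST u → push 26. Stack: [26]
LOAD_CONST → push 1. Stack: [26, 1]
BINARY_OP * → 26 * 1 = 26. Stack: [26]
LOAD_CONST → push 9. Stack: [26, 9]
BINARY_OP - → 26 - 9 = 17. Stack: [17]
STORE_FAST w → w=17. Stack: []
LOAD_FAST c → push 15. Stack: [15]
LOAD_CONST → push 8. Stack: [15, 8]
BINARY_OP - → 15 - 8 = 7. Stack: [7]
STORE_FAST v → v=7. Stack: []
LOAD_FAST_LOAD_FAST v,u → push 7,26. Stack: [7, 26]
BINARY_OP * → 7 * 26 = 182. Stack: [182]
LOAD_CONST → push 9. Stack: [182, 9]
BINARY_OP | → 182 | 9 = 191. Stack: [191]
STORE_FAST y → y=191. Stack: []
LOAD_FAST_LOAD_FAST v,t → push 7,13. Stack: [7, 13]
BINARY_OP + → 7 + 13 = 20. Stack: [20]
RETURN_VALUE → return 20.

20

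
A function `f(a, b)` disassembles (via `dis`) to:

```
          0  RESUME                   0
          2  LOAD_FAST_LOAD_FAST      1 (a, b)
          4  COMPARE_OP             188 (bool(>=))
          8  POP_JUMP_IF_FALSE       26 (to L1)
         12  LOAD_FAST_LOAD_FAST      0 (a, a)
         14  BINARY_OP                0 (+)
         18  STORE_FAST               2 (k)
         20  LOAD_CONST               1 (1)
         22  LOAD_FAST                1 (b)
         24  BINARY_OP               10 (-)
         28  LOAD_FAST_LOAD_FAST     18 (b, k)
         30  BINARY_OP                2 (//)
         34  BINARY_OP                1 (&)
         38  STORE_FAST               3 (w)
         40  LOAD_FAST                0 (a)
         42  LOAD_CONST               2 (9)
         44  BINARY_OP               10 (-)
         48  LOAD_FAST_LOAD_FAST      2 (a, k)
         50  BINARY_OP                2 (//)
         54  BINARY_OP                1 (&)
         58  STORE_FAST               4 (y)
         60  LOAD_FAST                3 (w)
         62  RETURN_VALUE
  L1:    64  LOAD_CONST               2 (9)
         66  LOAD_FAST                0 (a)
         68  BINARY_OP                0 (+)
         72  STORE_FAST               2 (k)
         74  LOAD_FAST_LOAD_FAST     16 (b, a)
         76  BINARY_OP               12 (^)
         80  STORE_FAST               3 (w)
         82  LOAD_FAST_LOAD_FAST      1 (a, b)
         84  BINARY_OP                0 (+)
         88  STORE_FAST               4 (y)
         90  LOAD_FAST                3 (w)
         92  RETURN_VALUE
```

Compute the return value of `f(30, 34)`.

60

LOAD_FAST_LOAD_FAST a,b → push 30,34. Stack: [30, 34]
COMPARE_OP bool(>=) → 30 vs 34 = False. Stack: [False]
POP_JUMP_IF_FALSE → pop False; jump. Stack: []
LOAD_CONST → push 9. Stack: [9]
LOAD_FAST a → push 30. Stack: [9, 30]
BINARY_OP + → 9 + 30 = 39. Stack: [39]
STORE_FAST k → k=39. Stack: []
LOAD_FAST_LOAD_FAST b,a → push 34,30. Stack: [34, 30]
BINARY_OP ^ → 34 ^ 30 = 60. Stack: [60]
STORE_FAST w → w=60. Stack: []
LOAD_FAST_LOAD_FAST a,b → push 30,34. Stack: [30, 34]
BINARY_OP + → 30 + 34 = 64. Stack: [64]
STORE_FAST y → y=64. Stack: []
LOAD_FAST w → push 60. Stack: [60]
RETURN_VALUE → return 60.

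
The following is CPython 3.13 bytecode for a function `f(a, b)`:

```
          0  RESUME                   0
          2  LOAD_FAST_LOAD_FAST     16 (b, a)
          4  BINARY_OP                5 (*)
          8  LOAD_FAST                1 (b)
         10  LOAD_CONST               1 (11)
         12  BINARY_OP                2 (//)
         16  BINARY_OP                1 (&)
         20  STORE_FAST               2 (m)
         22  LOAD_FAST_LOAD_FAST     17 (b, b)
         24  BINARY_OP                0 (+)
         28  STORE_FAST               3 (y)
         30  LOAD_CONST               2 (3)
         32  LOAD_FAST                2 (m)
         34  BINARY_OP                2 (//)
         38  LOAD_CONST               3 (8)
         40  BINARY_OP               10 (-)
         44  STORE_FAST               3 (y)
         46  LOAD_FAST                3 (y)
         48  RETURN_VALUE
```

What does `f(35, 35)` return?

-5

LOAD_FAST_LOAD_FAST b,a → push 35,35. Stack: [35, 35]
BINARY_OP * → 35 * 35 = 1225. Stack: [1225]
LOAD_FAST b → push 35. Stack: [1225, 35]
LOAD_CONST → push 11. Stack: [1225, 35, 11]
BINARY_OP // → 35 // 11 = 3. Stack: [1225, 3]
BINARY_OP & → 1225 & 3 = 1. Stack: [1]
STORE_FAST m → m=1. Stack: []
LOAD_FAST_LOAD_FAST b,b → push 35,35. Stack: [35, 35]
BINARY_OP + → 35 + 35 = 70. Stack: [70]
STORE_FAST y → y=70. Stack: []
LOAD_CONST → push 3. Stack: [3]
LOAD_FAST m → push 1. Stack: [3, 1]
BINARY_OP // → 3 // 1 = 3. Stack: [3]
LOAD_CONST → push 8. Stack: [3, 8]
BINARY_OP - → 3 - 8 = -5. Stack: [-5]
STORE_FAST y → y=-5. Stack: []
LOAD_FAST y → push -5. Stack: [-5]
RETURN_VALUE → return -5.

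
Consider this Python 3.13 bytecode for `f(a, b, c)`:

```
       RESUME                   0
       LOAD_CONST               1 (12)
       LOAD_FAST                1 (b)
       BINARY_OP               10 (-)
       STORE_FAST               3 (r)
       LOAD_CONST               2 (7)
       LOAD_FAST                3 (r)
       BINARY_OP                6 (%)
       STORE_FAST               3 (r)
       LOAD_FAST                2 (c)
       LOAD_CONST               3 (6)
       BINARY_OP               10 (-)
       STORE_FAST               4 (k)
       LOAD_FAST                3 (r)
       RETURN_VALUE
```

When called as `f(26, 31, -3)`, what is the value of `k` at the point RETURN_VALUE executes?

LOAD_CONST → push 12. Stack: [12]
LOAD_FAST b → push 31. Stack: [12, 31]
BINARY_OP - → 12 - 31 = -19. Stack: [-19]
STORE_FAST r → r=-19. Stack: []
LOAD_CONST → push 7. Stack: [7]
LOAD_FAST r → push -19. Stack: [7, -19]
BINARY_OP % → 7 % -19 = -12. Stack: [-12]
STORE_FAST r → r=-12. Stack: []
LOAD_FAST c → push -3. Stack: [-3]
LOAD_CONST → push 6. Stack: [-3, 6]
BINARY_OP - → -3 - 6 = -9. Stack: [-9]
STORE_FAST k → k=-9. Stack: []
LOAD_FAST r → push -12. Stack: [-12]
RETURN_VALUE → return -12.

-9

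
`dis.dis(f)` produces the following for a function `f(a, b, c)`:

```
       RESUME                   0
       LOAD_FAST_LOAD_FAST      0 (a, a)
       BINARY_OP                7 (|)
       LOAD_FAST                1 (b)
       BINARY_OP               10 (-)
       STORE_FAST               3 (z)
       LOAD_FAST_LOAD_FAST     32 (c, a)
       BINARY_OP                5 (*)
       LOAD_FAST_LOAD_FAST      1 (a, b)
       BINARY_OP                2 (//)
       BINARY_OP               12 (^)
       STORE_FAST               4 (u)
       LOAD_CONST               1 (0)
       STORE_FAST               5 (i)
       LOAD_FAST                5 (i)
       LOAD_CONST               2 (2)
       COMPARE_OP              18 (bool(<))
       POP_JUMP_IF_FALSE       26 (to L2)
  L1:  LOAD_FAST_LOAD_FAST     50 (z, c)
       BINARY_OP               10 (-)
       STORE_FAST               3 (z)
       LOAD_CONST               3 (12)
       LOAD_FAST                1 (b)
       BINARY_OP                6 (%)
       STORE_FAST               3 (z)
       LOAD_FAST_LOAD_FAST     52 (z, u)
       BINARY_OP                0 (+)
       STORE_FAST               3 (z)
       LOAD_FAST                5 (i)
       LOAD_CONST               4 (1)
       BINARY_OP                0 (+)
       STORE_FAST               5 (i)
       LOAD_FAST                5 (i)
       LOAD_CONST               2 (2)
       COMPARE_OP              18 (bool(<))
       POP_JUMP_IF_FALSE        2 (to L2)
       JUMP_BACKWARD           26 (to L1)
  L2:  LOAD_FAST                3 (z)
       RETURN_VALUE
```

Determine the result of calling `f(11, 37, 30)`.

LOAD_FAST_LOAD_FAST a,a → push 11,11. Stack: [11, 11]
BINARY_OP | → 11 | 11 = 11. Stack: [11]
LOAD_FAST b → push 37. Stack: [11, 37]
BINARY_OP - → 11 - 37 = -26. Stack: [-26]
STORE_FAST z → z=-26. Stack: []
LOAD_FAST_LOAD_FAST c,a → push 30,11. Stack: [30, 11]
BINARY_OP * → 30 * 11 = 330. Stack: [330]
LOAD_FAST_LOAD_FAST a,b → push 11,37. Stack: [330, 11, 37]
BINARY_OP // → 11 // 37 = 0. Stack: [330, 0]
BINARY_OP ^ → 330 ^ 0 = 330. Stack: [330]
STORE_FAST u → u=330. Stack: []
LOAD_CONST → push 0. Stack: [0]
STORE_FAST i → i=0. Stack: []
LOAD_FAST i → push 0. Stack: [0]
LOAD_CONST → push 2. Stack: [0, 2]
COMPARE_OP bool(<) → 0 vs 2 = True. Stack: [True]
POP_JUMP_IF_FALSE → pop True; no jump. Stack: []
LOAD_FAST_LOAD_FAST z,c → push -26,30. Stack: [-26, 30]
BINARY_OP - → -26 - 30 = -56. Stack: [-56]
STORE_FAST z → z=-56. Stack: []
LOAD_CONST → push 12. Stack: [12]
LOAD_FAST b → push 37. Stack: [12, 37]
BINARY_OP % → 12 % 37 = 12. Stack: [12]
STORE_FAST z → z=12. Stack: []
LOAD_FAST_LOAD_FAST z,u → push 12,330. Stack: [12, 330]
BINARY_OP + → 12 + 330 = 342. Stack: [342]
STORE_FAST z → z=342. Stack: []
LOAD_FAST i → push 0. Stack: [0]
LOAD_CONST → push 1. Stack: [0, 1]
BINARY_OP + → 0 + 1 = 1. Stack: [1]
STORE_FAST i → i=1. Stack: []
LOAD_FAST i → push 1. Stack: [1]
LOAD_CONST → push 2. Stack: [1, 2]
COMPARE_OP bool(<) → 1 vs 2 = True. Stack: [True]
POP_JUMP_IF_FALSE → pop True; no jump. Stack: []
LOAD_FAST_LOAD_FAST z,c → push 342,30. Stack: [342, 30]
BINARY_OP - → 342 - 30 = 312. Stack: [312]
STORE_FAST z → z=312. Stack: []
LOAD_CONST → push 12. Stack: [12]
LOAD_FAST b → push 37. Stack: [12, 37]
BINARY_OP % → 12 % 37 = 12. Stack: [12]
STORE_FAST z → z=12. Stack: []
LOAD_FAST_LOAD_FAST z,u → push 12,330. Stack: [12, 330]
BINARY_OP + → 12 + 330 = 342. Stack: [342]
STORE_FAST z → z=342. Stack: []
LOAD_FAST i → push 1. Stack: [1]
LOAD_CONST → push 1. Stack: [1, 1]
BINARY_OP + → 1 + 1 = 2. Stack: [2]
STORE_FAST i → i=2. Stack: []
LOAD_FAST i → push 2. Stack: [2]
LOAD_CONST → push 2. Stack: [2, 2]
COMPARE_OP bool(<) → 2 vs 2 = False. Stack: [False]
POP_JUMP_IF_FALSE → pop False; jump. Stack: []
LOAD_FAST z → push 342. Stack: [342]
RETURN_VALUE → return 342.

342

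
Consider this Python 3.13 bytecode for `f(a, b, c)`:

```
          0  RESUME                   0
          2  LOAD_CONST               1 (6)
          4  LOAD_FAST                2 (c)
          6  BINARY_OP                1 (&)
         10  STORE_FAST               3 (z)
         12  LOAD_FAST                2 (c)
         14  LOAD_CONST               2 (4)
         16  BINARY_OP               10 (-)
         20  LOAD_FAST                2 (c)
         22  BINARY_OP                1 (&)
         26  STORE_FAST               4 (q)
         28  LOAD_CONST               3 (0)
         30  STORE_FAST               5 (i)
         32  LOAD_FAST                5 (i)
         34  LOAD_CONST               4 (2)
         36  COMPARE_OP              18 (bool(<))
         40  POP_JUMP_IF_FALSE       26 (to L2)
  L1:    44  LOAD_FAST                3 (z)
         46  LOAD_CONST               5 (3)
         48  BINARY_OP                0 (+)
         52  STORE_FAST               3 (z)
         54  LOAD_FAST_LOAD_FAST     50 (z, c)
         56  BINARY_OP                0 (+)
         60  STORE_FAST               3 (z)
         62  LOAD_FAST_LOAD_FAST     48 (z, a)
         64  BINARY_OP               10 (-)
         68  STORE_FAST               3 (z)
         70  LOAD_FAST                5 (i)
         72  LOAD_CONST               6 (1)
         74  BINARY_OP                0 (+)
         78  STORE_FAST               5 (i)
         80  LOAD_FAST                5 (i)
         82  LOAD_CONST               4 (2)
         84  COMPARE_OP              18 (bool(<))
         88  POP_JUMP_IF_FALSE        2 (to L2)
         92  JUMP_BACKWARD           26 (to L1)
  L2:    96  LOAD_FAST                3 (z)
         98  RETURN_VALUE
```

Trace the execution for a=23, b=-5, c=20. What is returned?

4

LOAD_CONST → push 6. Stack: [6]
LOAD_FAST c → push 20. Stack: [6, 20]
BINARY_OP & → 6 & 20 = 4. Stack: [4]
STORE_FAST z → z=4. Stack: []
LOAD_FAST c → push 20. Stack: [20]
LOAD_CONST → push 4. Stack: [20, 4]
BINARY_OP - → 20 - 4 = 16. Stack: [16]
LOAD_FAST c → push 20. Stack: [16, 20]
BINARY_OP & → 16 & 20 = 16. Stack: [16]
STORE_FAST q → q=16. Stack: []
LOAD_CONST → push 0. Stack: [0]
STORE_FAST i → i=0. Stack: []
LOAD_FAST i → push 0. Stack: [0]
LOAD_CONST → push 2. Stack: [0, 2]
COMPARE_OP bool(<) → 0 vs 2 = True. Stack: [True]
POP_JUMP_IF_FALSE → pop True; no jump. Stack: []
LOAD_FAST z → push 4. Stack: [4]
LOAD_CONST → push 3. Stack: [4, 3]
BINARY_OP + → 4 + 3 = 7. Stack: [7]
STORE_FAST z → z=7. Stack: []
LOAD_FAST_LOAD_FAST z,c → push 7,20. Stack: [7, 20]
BINARY_OP + → 7 + 20 = 27. Stack: [27]
STORE_FAST z → z=27. Stack: []
LOAD_FAST_LOAD_FAST z,a → push 27,23. Stack: [27, 23]
BINARY_OP - → 27 - 23 = 4. Stack: [4]
STORE_FAST z → z=4. Stack: []
LOAD_FAST i → push 0. Stack: [0]
LOAD_CONST → push 1. Stack: [0, 1]
BINARY_OP + → 0 + 1 = 1. Stack: [1]
STORE_FAST i → i=1. Stack: []
LOAD_FAST i → push 1. Stack: [1]
LOAD_CONST → push 2. Stack: [1, 2]
COMPARE_OP bool(<) → 1 vs 2 = True. Stack: [True]
POP_JUMP_IF_FALSE → pop True; no jump. Stack: []
LOAD_FAST z → push 4. Stack: [4]
LOAD_CONST → push 3. Stack: [4, 3]
BINARY_OP + → 4 + 3 = 7. Stack: [7]
STORE_FAST z → z=7. Stack: []
LOAD_FAST_LOAD_FAST z,c → push 7,20. Stack: [7, 20]
BINARY_OP + → 7 + 20 = 27. Stack: [27]
STORE_FAST z → z=27. Stack: []
LOAD_FAST_LOAD_FAST z,a → push 27,23. Stack: [27, 23]
BINARY_OP - → 27 - 23 = 4. Stack: [4]
STORE_FAST z → z=4. Stack: []
LOAD_FAST i → push 1. Stack: [1]
LOAD_CONST → push 1. Stack: [1, 1]
BINARY_OP + → 1 + 1 = 2. Stack: [2]
STORE_FAST i → i=2. Stack: []
LOAD_FAST i → push 2. Stack: [2]
LOAD_CONST → push 2. Stack: [2, 2]
COMPARE_OP bool(<) → 2 vs 2 = False. Stack: [False]
POP_JUMP_IF_FALSE → pop False; jump. Stack: []
LOAD_FAST z → push 4. Stack: [4]
RETURN_VALUE → return 4.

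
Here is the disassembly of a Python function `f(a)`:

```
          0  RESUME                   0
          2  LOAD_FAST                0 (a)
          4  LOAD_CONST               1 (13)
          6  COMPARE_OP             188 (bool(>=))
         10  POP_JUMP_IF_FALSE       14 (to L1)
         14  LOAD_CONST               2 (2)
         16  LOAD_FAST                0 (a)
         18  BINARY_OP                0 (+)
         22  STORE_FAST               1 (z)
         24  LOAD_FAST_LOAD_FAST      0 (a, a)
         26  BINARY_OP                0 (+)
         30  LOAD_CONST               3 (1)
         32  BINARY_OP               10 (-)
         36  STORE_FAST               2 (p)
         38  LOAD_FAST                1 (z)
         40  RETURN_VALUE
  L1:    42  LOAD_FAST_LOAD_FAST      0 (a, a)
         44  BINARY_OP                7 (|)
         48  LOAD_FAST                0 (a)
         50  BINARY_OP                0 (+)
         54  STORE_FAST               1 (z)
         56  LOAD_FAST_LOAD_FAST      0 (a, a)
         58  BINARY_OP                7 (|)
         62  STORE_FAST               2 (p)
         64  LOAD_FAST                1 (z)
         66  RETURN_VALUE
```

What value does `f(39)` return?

41

LOAD_FAST a → push 39. Stack: [39]
LOAD_CONST → push 13. Stack: [39, 13]
COMPARE_OP bool(>=) → 39 vs 13 = True. Stack: [True]
POP_JUMP_IF_FALSE → pop True; no jump. Stack: []
LOAD_CONST → push 2. Stack: [2]
LOAD_FAST a → push 39. Stack: [2, 39]
BINARY_OP + → 2 + 39 = 41. Stack: [41]
STORE_FAST z → z=41. Stack: []
LOAD_FAST_LOAD_FAST a,a → push 39,39. Stack: [39, 39]
BINARY_OP + → 39 + 39 = 78. Stack: [78]
LOAD_CONST → push 1. Stack: [78, 1]
BINARY_OP - → 78 - 1 = 77. Stack: [77]
STORE_FAST p → p=77. Stack: []
LOAD_FAST z → push 41. Stack: [41]
RETURN_VALUE → return 41.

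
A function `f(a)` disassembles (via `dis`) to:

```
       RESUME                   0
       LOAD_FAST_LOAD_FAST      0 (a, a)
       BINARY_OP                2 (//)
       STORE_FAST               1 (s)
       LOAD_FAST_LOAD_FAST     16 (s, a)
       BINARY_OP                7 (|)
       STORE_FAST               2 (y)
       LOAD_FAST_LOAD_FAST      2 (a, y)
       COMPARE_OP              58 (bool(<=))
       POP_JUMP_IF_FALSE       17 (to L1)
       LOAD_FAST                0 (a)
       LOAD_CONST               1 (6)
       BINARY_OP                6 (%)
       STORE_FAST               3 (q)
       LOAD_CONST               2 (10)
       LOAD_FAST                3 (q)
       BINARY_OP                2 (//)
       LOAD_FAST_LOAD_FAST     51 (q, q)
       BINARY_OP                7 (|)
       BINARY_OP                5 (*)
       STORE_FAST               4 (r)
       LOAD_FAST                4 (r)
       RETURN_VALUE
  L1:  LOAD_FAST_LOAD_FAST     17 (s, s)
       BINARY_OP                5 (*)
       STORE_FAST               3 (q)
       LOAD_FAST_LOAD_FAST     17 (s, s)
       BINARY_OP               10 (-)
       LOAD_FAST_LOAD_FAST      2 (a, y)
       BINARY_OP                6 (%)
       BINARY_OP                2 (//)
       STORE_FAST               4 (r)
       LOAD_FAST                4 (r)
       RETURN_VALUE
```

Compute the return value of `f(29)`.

10

LOAD_FAST_LOAD_FAST a,a → push 29,29. Stack: [29, 29]
BINARY_OP // → 29 // 29 = 1. Stack: [1]
STORE_FAST s → s=1. Stack: []
LOAD_FAST_LOAD_FAST s,a → push 1,29. Stack: [1, 29]
BINARY_OP | → 1 | 29 = 29. Stack: [29]
STORE_FAST y → y=29. Stack: []
LOAD_FAST_LOAD_FAST a,y → push 29,29. Stack: [29, 29]
COMPARE_OP bool(<=) → 29 vs 29 = True. Stack: [True]
POP_JUMP_IF_FALSE → pop True; no jump. Stack: []
LOAD_FAST a → push 29. Stack: [29]
LOAD_CONST → push 6. Stack: [29, 6]
BINARY_OP % → 29 % 6 = 5. Stack: [5]
STORE_FAST q → q=5. Stack: []
LOAD_CONST → push 10. Stack: [10]
LOAD_FAST q → push 5. Stack: [10, 5]
BINARY_OP // → 10 // 5 = 2. Stack: [2]
LOAD_FAST_LOAD_FAST q,q → push 5,5. Stack: [2, 5, 5]
BINARY_OP | → 5 | 5 = 5. Stack: [2, 5]
BINARY_OP * → 2 * 5 = 10. Stack: [10]
STORE_FAST r → r=10. Stack: []
LOAD_FAST r → push 10. Stack: [10]
RETURN_VALUE → return 10.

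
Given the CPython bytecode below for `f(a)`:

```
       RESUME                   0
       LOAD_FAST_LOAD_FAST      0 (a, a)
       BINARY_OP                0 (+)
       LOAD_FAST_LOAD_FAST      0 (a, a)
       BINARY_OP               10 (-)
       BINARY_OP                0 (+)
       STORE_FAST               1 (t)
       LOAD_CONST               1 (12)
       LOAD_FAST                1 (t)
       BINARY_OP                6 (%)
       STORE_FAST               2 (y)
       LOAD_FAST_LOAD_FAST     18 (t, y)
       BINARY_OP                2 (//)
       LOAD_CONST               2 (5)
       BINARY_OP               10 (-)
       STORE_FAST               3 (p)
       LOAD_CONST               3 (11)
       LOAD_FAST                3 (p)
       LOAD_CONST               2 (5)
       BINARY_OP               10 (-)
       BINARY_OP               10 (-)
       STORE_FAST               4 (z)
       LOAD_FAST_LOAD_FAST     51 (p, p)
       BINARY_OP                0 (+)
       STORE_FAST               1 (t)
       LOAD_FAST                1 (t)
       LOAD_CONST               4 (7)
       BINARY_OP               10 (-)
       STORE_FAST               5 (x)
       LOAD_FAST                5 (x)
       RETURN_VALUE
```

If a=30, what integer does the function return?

LOAD_FAST_LOAD_FAST a,a → push 30,30. Stack: [30, 30]
BINARY_OP + → 30 + 30 = 60. Stack: [60]
LOAD_FAST_LOAD_FAST a,a → push 30,30. Stack: [60, 30, 30]
BINARY_OP - → 30 - 30 = 0. Stack: [60, 0]
BINARY_OP + → 60 + 0 = 60. Stack: [60]
STORE_FAST t → t=60. Stack: []
LOAD_CONST → push 12. Stack: [12]
LOAD_FAST t → push 60. Stack: [12, 60]
BINARY_OP % → 12 % 60 = 12. Stack: [12]
STORE_FAST y → y=12. Stack: []
LOAD_FAST_LOAD_FAST t,y → push 60,12. Stack: [60, 12]
BINARY_OP // → 60 // 12 = 5. Stack: [5]
LOAD_CONST → push 5. Stack: [5, 5]
BINARY_OP - → 5 - 5 = 0. Stack: [0]
STORE_FAST p → p=0. Stack: []
LOAD_CONST → push 11. Stack: [11]
LOAD_FAST p → push 0. Stack: [11, 0]
LOAD_CONST → push 5. Stack: [11, 0, 5]
BINARY_OP - → 0 - 5 = -5. Stack: [11, -5]
BINARY_OP - → 11 - -5 = 16. Stack: [16]
STORE_FAST z → z=16. Stack: []
LOAD_FAST_LOAD_FAST p,p → push 0,0. Stack: [0, 0]
BINARY_OP + → 0 + 0 = 0. Stack: [0]
STORE_FAST t → t=0. Stack: []
LOAD_FAST t → push 0. Stack: [0]
LOAD_CONST → push 7. Stack: [0, 7]
BINARY_OP - → 0 - 7 = -7. Stack: [-7]
STORE_FAST x → x=-7. Stack: []
LOAD_FAST x → push -7. Stack: [-7]
RETURN_VALUE → return -7.

-7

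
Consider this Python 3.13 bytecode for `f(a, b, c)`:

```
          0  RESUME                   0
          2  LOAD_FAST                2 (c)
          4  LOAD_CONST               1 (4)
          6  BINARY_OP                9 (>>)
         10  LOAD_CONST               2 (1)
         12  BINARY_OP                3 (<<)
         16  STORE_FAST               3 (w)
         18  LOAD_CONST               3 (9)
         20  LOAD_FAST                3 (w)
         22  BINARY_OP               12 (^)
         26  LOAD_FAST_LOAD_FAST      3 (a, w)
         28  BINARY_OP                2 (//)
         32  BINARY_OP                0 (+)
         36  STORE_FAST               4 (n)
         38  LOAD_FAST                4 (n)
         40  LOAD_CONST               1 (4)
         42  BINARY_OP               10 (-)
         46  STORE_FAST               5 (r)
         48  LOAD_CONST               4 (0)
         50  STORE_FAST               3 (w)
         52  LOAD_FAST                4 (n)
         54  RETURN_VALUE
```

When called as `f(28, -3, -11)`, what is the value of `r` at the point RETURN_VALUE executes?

LOAD_FAST c → push -11. Stack: [-11]
LOAD_CONST → push 4. Stack: [-11, 4]
BINARY_OP >> → -11 >> 4 = -1. Stack: [-1]
LOAD_CONST → push 1. Stack: [-1, 1]
BINARY_OP << → -1 << 1 = -2. Stack: [-2]
STORE_FAST w → w=-2. Stack: []
LOAD_CONST → push 9. Stack: [9]
LOAD_FAST w → push -2. Stack: [9, -2]
BINARY_OP ^ → 9 ^ -2 = -9. Stack: [-9]
LOAD_FAST_LOAD_FAST a,w → push 28,-2. Stack: [-9, 28, -2]
BINARY_OP // → 28 // -2 = -14. Stack: [-9, -14]
BINARY_OP + → -9 + -14 = -23. Stack: [-23]
STORE_FAST n → n=-23. Stack: []
LOAD_FAST n → push -23. Stack: [-23]
LOAD_CONST → push 4. Stack: [-23, 4]
BINARY_OP - → -23 - 4 = -27. Stack: [-27]
STORE_FAST r → r=-27. Stack: []
LOAD_CONST → push 0. Stack: [0]
STORE_FAST w → w=0. Stack: []
LOAD_FAST n → push -23. Stack: [-23]
RETURN_VALUE → return -23.

-27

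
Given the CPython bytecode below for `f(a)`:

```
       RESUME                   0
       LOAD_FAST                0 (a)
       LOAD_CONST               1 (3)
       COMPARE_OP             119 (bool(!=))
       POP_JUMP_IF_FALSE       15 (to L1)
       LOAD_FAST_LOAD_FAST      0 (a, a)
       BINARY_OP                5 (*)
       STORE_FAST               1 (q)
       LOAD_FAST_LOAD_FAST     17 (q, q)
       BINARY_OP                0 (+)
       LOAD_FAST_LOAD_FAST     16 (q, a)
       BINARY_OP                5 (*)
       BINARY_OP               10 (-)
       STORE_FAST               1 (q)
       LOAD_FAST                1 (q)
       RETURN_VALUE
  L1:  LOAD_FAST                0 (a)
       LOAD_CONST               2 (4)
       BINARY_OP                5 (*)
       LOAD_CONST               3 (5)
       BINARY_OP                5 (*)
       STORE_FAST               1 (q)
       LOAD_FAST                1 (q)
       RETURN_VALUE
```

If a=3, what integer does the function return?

LOAD_FAST a → push 3. Stack: [3]
LOAD_CONST → push 3. Stack: [3, 3]
COMPARE_OP bool(!=) → 3 vs 3 = False. Stack: [False]
POP_JUMP_IF_FALSE → pop False; jump. Stack: []
LOAD_FAST a → push 3. Stack: [3]
LOAD_CONST → push 4. Stack: [3, 4]
BINARY_OP * → 3 * 4 = 12. Stack: [12]
LOAD_CONST → push 5. Stack: [12, 5]
BINARY_OP * → 12 * 5 = 60. Stack: [60]
STORE_FAST q → q=60. Stack: []
LOAD_FAST q → push 60. Stack: [60]
RETURN_VALUE → return 60.

60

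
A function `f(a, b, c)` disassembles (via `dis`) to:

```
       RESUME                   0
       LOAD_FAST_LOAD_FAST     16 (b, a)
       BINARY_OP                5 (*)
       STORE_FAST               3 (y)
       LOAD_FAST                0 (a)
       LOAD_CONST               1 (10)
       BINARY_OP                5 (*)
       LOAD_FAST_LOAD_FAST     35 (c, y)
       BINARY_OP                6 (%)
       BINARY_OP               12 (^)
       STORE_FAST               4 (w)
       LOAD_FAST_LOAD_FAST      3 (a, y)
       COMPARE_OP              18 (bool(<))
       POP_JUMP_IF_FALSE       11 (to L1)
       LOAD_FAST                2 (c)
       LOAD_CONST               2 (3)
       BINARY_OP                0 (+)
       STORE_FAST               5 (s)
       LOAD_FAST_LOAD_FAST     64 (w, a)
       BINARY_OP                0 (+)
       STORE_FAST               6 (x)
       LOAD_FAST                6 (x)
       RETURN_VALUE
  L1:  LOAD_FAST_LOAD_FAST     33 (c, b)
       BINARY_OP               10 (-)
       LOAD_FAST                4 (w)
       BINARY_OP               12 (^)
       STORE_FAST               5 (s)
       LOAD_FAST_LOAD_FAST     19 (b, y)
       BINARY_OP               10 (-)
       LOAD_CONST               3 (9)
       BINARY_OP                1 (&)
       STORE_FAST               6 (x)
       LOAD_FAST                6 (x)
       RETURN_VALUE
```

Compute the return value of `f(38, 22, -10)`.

620

LOAD_FAST_LOAD_FAST b,a → push 22,38. Stack: [22, 38]
BINARY_OP * → 22 * 38 = 836. Stack: [836]
STORE_FAST y → y=836. Stack: []
LOAD_FAST a → push 38. Stack: [38]
LOAD_CONST → push 10. Stack: [38, 10]
BINARY_OP * → 38 * 10 = 380. Stack: [380]
LOAD_FAST_LOAD_FAST c,y → push -10,836. Stack: [380, -10, 836]
BINARY_OP % → -10 % 836 = 826. Stack: [380, 826]
BINARY_OP ^ → 380 ^ 826 = 582. Stack: [582]
STORE_FAST w → w=582. Stack: []
LOAD_FAST_LOAD_FAST a,y → push 38,836. Stack: [38, 836]
COMPARE_OP bool(<) → 38 vs 836 = True. Stack: [True]
POP_JUMP_IF_FALSE → pop True; no jump. Stack: []
LOAD_FAST c → push -10. Stack: [-10]
LOAD_CONST → push 3. Stack: [-10, 3]
BINARY_OP + → -10 + 3 = -7. Stack: [-7]
STORE_FAST s → s=-7. Stack: []
LOAD_FAST_LOAD_FAST w,a → push 582,38. Stack: [582, 38]
BINARY_OP + → 582 + 38 = 620. Stack: [620]
STORE_FAST x → x=620. Stack: []
LOAD_FAST x → push 620. Stack: [620]
RETURN_VALUE → return 620.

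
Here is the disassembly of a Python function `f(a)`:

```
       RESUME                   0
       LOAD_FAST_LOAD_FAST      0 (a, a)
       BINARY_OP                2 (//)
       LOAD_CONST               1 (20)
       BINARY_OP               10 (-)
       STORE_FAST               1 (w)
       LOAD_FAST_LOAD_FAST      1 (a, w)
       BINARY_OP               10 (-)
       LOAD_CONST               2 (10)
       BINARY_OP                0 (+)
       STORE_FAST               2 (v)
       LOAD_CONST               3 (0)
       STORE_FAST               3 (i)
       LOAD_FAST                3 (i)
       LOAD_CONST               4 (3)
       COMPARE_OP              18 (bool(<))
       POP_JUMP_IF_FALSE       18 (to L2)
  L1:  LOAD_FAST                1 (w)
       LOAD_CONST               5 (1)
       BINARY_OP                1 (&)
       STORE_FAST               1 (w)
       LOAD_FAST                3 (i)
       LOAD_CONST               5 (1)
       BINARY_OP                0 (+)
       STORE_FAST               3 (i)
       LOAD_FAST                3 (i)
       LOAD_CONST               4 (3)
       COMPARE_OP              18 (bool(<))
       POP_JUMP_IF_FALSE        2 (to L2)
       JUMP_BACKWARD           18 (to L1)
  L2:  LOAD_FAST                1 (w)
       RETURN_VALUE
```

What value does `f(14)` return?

LOAD_FAST_LOAD_FAST a,a → push 14,14. Stack: [14, 14]
BINARY_OP // → 14 // 14 = 1. Stack: [1]
LOAD_CONST → push 20. Stack: [1, 20]
BINARY_OP - → 1 - 20 = -19. Stack: [-19]
STORE_FAST w → w=-19. Stack: []
LOAD_FAST_LOAD_FAST a,w → push 14,-19. Stack: [14, -19]
BINARY_OP - → 14 - -19 = 33. Stack: [33]
LOAD_CONST → push 10. Stack: [33, 10]
BINARY_OP + → 33 + 10 = 43. Stack: [43]
STORE_FAST v → v=43. Stack: []
LOAD_CONST → push 0. Stack: [0]
STORE_FAST i → i=0. Stack: []
LOAD_FAST i → push 0. Stack: [0]
LOAD_CONST → push 3. Stack: [0, 3]
COMPARE_OP bool(<) → 0 vs 3 = True. Stack: [True]
POP_JUMP_IF_FALSE → pop True; no jump. Stack: []
LOAD_FAST w → push -19. Stack: [-19]
LOAD_CONST → push 1. Stack: [-19, 1]
BINARY_OP & → -19 & 1 = 1. Stack: [1]
STORE_FAST w → w=1. Stack: []
LOAD_FAST i → push 0. Stack: [0]
LOAD_CONST → push 1. Stack: [0, 1]
BINARY_OP + → 0 + 1 = 1. Stack: [1]
STORE_FAST i → i=1. Stack: []
LOAD_FAST i → push 1. Stack: [1]
LOAD_CONST → push 3. Stack: [1, 3]
COMPARE_OP bool(<) → 1 vs 3 = True. Stack: [True]
POP_JUMP_IF_FALSE → pop True; no jump. Stack: []
LOAD_FAST w → push 1. Stack: [1]
LOAD_CONST → push 1. Stack: [1, 1]
BINARY_OP & → 1 & 1 = 1. Stack: [1]
STORE_FAST w → w=1. Stack: []
LOAD_FAST i → push 1. Stack: [1]
LOAD_CONST → push 1. Stack: [1, 1]
BINARY_OP + → 1 + 1 = 2. Stack: [2]
STORE_FAST i → i=2. Stack: []
LOAD_FAST i → push 2. Stack: [2]
LOAD_CONST → push 3. Stack: [2, 3]
COMPARE_OP bool(<) → 2 vs 3 = True. Stack: [True]
POP_JUMP_IF_FALSE → pop True; no jump. Stack: []
LOAD_FAST w → push 1. Stack: [1]
LOAD_CONST → push 1. Stack: [1, 1]
BINARY_OP & → 1 & 1 = 1. Stack: [1]
STORE_FAST w → w=1. Stack: []
LOAD_FAST i → push 2. Stack: [2]
LOAD_CONST → push 1. Stack: [2, 1]
BINARY_OP + → 2 + 1 = 3. Stack: [3]
STORE_FAST i → i=3. Stack: []
LOAD_FAST i → push 3. Stack: [3]
LOAD_CONST → push 3. Stack: [3, 3]
COMPARE_OP bool(<) → 3 vs 3 = False. Stack: [False]
POP_JUMP_IF_FALSE → pop False; jump. Stack: []
LOAD_FAST w → push 1. Stack: [1]
RETURN_VALUE → return 1.

1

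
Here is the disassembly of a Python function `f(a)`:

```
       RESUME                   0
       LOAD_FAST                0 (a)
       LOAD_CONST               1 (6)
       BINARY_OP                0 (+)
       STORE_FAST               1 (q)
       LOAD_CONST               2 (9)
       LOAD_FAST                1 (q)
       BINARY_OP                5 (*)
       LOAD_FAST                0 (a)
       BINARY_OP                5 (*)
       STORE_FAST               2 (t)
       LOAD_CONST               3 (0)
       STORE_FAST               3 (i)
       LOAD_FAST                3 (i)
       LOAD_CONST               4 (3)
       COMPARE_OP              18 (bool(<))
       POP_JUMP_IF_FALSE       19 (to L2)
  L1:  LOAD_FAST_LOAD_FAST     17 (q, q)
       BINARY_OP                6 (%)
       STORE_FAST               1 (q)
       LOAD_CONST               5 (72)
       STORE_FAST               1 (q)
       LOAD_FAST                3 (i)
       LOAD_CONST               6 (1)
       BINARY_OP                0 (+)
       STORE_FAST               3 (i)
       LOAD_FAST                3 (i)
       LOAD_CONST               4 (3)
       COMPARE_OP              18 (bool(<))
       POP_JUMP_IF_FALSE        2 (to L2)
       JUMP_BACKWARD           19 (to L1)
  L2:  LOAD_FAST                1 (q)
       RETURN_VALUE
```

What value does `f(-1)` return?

72

LOAD_FAST a → push -1. Stack: [-1]
LOAD_CONST → push 6. Stack: [-1, 6]
BINARY_OP + → -1 + 6 = 5. Stack: [5]
STORE_FAST q → q=5. Stack: []
LOAD_CONST → push 9. Stack: [9]
LOAD_FAST q → push 5. Stack: [9, 5]
BINARY_OP * → 9 * 5 = 45. Stack: [45]
LOAD_FAST a → push -1. Stack: [45, -1]
BINARY_OP * → 45 * -1 = -45. Stack: [-45]
STORE_FAST t → t=-45. Stack: []
LOAD_CONST → push 0. Stack: [0]
STORE_FAST i → i=0. Stack: []
LOAD_FAST i → push 0. Stack: [0]
LOAD_CONST → push 3. Stack: [0, 3]
COMPARE_OP bool(<) → 0 vs 3 = True. Stack: [True]
POP_JUMP_IF_FALSE → pop True; no jump. Stack: []
LOAD_FAST_LOAD_FAST q,q → push 5,5. Stack: [5, 5]
BINARY_OP % → 5 % 5 = 0. Stack: [0]
STORE_FAST q → q=0. Stack: []
LOAD_CONST → push 72. Stack: [72]
STORE_FAST q → q=72. Stack: []
LOAD_FAST i → push 0. Stack: [0]
LOAD_CONST → push 1. Stack: [0, 1]
BINARY_OP + → 0 + 1 = 1. Stack: [1]
STORE_FAST i → i=1. Stack: []
LOAD_FAST i → push 1. Stack: [1]
LOAD_CONST → push 3. Stack: [1, 3]
COMPARE_OP bool(<) → 1 vs 3 = True. Stack: [True]
POP_JUMP_IF_FALSE → pop True; no jump. Stack: []
LOAD_FAST_LOAD_FAST q,q → push 72,72. Stack: [72, 72]
BINARY_OP % → 72 % 72 = 0. Stack: [0]
STORE_FAST q → q=0. Stack: []
LOAD_CONST → push 72. Stack: [72]
STORE_FAST q → q=72. Stack: []
LOAD_FAST i → push 1. Stack: [1]
LOAD_CONST → push 1. Stack: [1, 1]
BINARY_OP + → 1 + 1 = 2. Stack: [2]
STORE_FAST i → i=2. Stack: []
LOAD_FAST i → push 2. Stack: [2]
LOAD_CONST → push 3. Stack: [2, 3]
COMPARE_OP bool(<) → 2 vs 3 = True. Stack: [True]
POP_JUMP_IF_FALSE → pop True; no jump. Stack: []
LOAD_FAST_LOAD_FAST q,q → push 72,72. Stack: [72, 72]
BINARY_OP % → 72 % 72 = 0. Stack: [0]
STORE_FAST q → q=0. Stack: []
LOAD_CONST → push 72. Stack: [72]
STORE_FAST q → q=72. Stack: []
LOAD_FAST i → push 2. Stack: [2]
LOAD_CONST → push 1. Stack: [2, 1]
BINARY_OP + → 2 + 1 = 3. Stack: [3]
STORE_FAST i → i=3. Stack: []
LOAD_FAST i → push 3. Stack: [3]
LOAD_CONST → push 3. Stack: [3, 3]
COMPARE_OP bool(<) → 3 vs 3 = False. Stack: [False]
POP_JUMP_IF_FALSE → pop False; jump. Stack: []
LOAD_FAST q → push 72. Stack: [72]
RETURN_VALUE → return 72.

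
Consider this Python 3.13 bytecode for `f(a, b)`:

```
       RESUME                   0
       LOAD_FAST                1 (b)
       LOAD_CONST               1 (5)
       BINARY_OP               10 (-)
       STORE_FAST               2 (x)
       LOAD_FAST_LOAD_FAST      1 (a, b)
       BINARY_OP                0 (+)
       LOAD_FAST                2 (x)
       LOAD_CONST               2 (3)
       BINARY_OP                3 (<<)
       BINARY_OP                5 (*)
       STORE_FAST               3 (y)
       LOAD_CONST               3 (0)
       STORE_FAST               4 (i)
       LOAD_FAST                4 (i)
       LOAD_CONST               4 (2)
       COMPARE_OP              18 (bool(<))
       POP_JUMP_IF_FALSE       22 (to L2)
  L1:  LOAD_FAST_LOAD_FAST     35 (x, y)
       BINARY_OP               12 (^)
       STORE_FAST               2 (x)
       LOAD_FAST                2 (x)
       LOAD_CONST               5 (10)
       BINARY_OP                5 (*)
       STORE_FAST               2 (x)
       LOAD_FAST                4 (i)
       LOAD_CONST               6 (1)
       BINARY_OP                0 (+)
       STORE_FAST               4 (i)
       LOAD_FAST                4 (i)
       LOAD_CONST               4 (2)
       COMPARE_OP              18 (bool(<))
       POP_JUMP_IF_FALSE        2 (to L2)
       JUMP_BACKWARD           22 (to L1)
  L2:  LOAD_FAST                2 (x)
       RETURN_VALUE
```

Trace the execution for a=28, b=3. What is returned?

LOAD_FAST b → push 3. Stack: [3]
LOAD_CONST → push 5. Stack: [3, 5]
BINARY_OP - → 3 - 5 = -2. Stack: [-2]
STORE_FAST x → x=-2. Stack: []
LOAD_FAST_LOAD_FAST a,b → push 28,3. Stack: [28, 3]
BINARY_OP + → 28 + 3 = 31. Stack: [31]
LOAD_FAST x → push -2. Stack: [31, -2]
LOAD_CONST → push 3. Stack: [31, -2, 3]
BINARY_OP << → -2 << 3 = -16. Stack: [31, -16]
BINARY_OP * → 31 * -16 = -496. Stack: [-496]
STORE_FAST y → y=-496. Stack: []
LOAD_CONST → push 0. Stack: [0]
STORE_FAST i → i=0. Stack: []
LOAD_FAST i → push 0. Stack: [0]
LOAD_CONST → push 2. Stack: [0, 2]
COMPARE_OP bool(<) → 0 vs 2 = True. Stack: [True]
POP_JUMP_IF_FALSE → pop True; no jump. Stack: []
LOAD_FAST_LOAD_FAST x,y → push -2,-496. Stack: [-2, -496]
BINARY_OP ^ → -2 ^ -496 = 494. Stack: [494]
STORE_FAST x → x=494. Stack: []
LOAD_FAST x → push 494. Stack: [494]
LOAD_CONST → push 10. Stack: [494, 10]
BINARY_OP * → 494 * 10 = 4940. Stack: [4940]
STORE_FAST x → x=4940. Stack: []
LOAD_FAST i → push 0. Stack: [0]
LOAD_CONST → push 1. Stack: [0, 1]
BINARY_OP + → 0 + 1 = 1. Stack: [1]
STORE_FAST i → i=1. Stack: []
LOAD_FAST i → push 1. Stack: [1]
LOAD_CONST → push 2. Stack: [1, 2]
COMPARE_OP bool(<) → 1 vs 2 = True. Stack: [True]
POP_JUMP_IF_FALSE → pop True; no jump. Stack: []
LOAD_FAST_LOAD_FAST x,y → push 4940,-496. Stack: [4940, -496]
BINARY_OP ^ → 4940 ^ -496 = -4772. Stack: [-4772]
STORE_FAST x → x=-4772. Stack: []
LOAD_FAST x → push -4772. Stack: [-4772]
LOAD_CONST → push 10. Stack: [-4772, 10]
BINARY_OP * → -4772 * 10 = -47720. Stack: [-47720]
STORE_FAST x → x=-47720. Stack: []
LOAD_FAST i → push 1. Stack: [1]
LOAD_CONST → push 1. Stack: [1, 1]
BINARY_OP + → 1 + 1 = 2. Stack: [2]
STORE_FAST i → i=2. Stack: []
LOAD_FAST i → push 2. Stack: [2]
LOAD_CONST → push 2. Stack: [2, 2]
COMPARE_OP bool(<) → 2 vs 2 = False. Stack: [False]
POP_JUMP_IF_FALSE → pop False; jump. Stack: []
LOAD_FAST x → push -47720. Stack: [-47720]
RETURN_VALUE → return -47720.

-47720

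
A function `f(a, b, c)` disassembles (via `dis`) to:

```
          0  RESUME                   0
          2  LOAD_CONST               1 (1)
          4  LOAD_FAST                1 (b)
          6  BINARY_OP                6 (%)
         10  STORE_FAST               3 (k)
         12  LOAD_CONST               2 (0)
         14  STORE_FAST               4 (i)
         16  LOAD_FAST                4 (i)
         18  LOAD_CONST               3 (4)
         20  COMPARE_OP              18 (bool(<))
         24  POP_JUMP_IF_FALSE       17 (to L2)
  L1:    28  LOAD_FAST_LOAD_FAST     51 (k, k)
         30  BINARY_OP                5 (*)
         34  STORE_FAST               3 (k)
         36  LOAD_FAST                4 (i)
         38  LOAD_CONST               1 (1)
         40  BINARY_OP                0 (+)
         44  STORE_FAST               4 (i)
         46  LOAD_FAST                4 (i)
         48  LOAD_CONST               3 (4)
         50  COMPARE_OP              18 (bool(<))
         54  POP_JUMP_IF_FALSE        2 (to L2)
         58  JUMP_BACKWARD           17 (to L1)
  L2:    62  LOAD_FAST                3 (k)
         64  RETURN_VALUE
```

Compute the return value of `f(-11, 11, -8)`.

LOAD_CONST → push 1. Stack: [1]
LOAD_FAST b → push 11. Stack: [1, 11]
BINARY_OP % → 1 % 11 = 1. Stack: [1]
STORE_FAST k → k=1. Stack: []
LOAD_CONST → push 0. Stack: [0]
STORE_FAST i → i=0. Stack: []
LOAD_FAST i → push 0. Stack: [0]
LOAD_CONST → push 4. Stack: [0, 4]
COMPARE_OP bool(<) → 0 vs 4 = True. Stack: [True]
POP_JUMP_IF_FALSE → pop True; no jump. Stack: []
LOAD_FAST_LOAD_FAST k,k → push 1,1. Stack: [1, 1]
BINARY_OP * → 1 * 1 = 1. Stack: [1]
STORE_FAST k → k=1. Stack: []
LOAD_FAST i → push 0. Stack: [0]
LOAD_CONST → push 1. Stack: [0, 1]
BINARY_OP + → 0 + 1 = 1. Stack: [1]
STORE_FAST i → i=1. Stack: []
LOAD_FAST i → push 1. Stack: [1]
LOAD_CONST → push 4. Stack: [1, 4]
COMPARE_OP bool(<) → 1 vs 4 = True. Stack: [True]
POP_JUMP_IF_FALSE → pop True; no jump. Stack: []
LOAD_FAST_LOAD_FAST k,k → push 1,1. Stack: [1, 1]
BINARY_OP * → 1 * 1 = 1. Stack: [1]
STORE_FAST k → k=1. Stack: []
LOAD_FAST i → push 1. Stack: [1]
LOAD_CONST → push 1. Stack: [1, 1]
BINARY_OP + → 1 + 1 = 2. Stack: [2]
STORE_FAST i → i=2. Stack: []
LOAD_FAST i → push 2. Stack: [2]
LOAD_CONST → push 4. Stack: [2, 4]
COMPARE_OP bool(<) → 2 vs 4 = True. Stack: [True]
POP_JUMP_IF_FALSE → pop True; no jump. Stack: []
LOAD_FAST_LOAD_FAST k,k → push 1,1. Stack: [1, 1]
BINARY_OP * → 1 * 1 = 1. Stack: [1]
STORE_FAST k → k=1. Stack: []
LOAD_FAST i → push 2. Stack: [2]
LOAD_CONST → push 1. Stack: [2, 1]
BINARY_OP + → 2 + 1 = 3. Stack: [3]
STORE_FAST i → i=3. Stack: []
LOAD_FAST i → push 3. Stack: [3]
LOAD_CONST → push 4. Stack: [3, 4]
COMPARE_OP bool(<) → 3 vs 4 = True. Stack: [True]
POP_JUMP_IF_FALSE → pop True; no jump. Stack: []
LOAD_FAST_LOAD_FAST k,k → push 1,1. Stack: [1, 1]
BINARY_OP * → 1 * 1 = 1. Stack: [1]
STORE_FAST k → k=1. Stack: []
LOAD_FAST i → push 3. Stack: [3]
LOAD_CONST → push 1. Stack: [3, 1]
BINARY_OP + → 3 + 1 = 4. Stack: [4]
STORE_FAST i → i=4. Stack: []
LOAD_FAST i → push 4. Stack: [4]
LOAD_CONST → push 4. Stack: [4, 4]
COMPARE_OP bool(<) → 4 vs 4 = False. Stack: [False]
POP_JUMP_IF_FALSE → pop False; jump. Stack: []
LOAD_FAST k → push 1. Stack: [1]
RETURN_VALUE → return 1.

1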